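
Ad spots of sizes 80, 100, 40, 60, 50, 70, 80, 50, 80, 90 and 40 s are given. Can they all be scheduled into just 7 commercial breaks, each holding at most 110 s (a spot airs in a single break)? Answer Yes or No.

No

Total = 740 s; ⌈740/110⌉ = 7.
The bound of 7 does not rule out 7, but exhaustive search shows no assignment into 7 commercial breaks of capacity 110 s exists — the minimum is 8.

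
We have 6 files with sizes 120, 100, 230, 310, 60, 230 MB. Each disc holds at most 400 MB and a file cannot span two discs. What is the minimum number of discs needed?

3

Total = 310 + 230 + 230 + 120 + 100 + 60 = 1050 MB.
Lower bound: ⌈1050/400⌉ = 3 discs.
A packing using 3 discs:
  disc 1: 310 + 60 = 370
  disc 2: 230 + 120 = 350
  disc 3: 230 + 100 = 330
This matches the lower bound, so 3 is optimal.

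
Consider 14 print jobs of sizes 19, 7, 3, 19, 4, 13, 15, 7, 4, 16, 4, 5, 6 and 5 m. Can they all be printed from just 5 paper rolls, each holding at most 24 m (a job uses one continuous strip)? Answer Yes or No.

Total = 127 m; ⌈127/24⌉ = 6.
At least 6 paper rolls are required, but only 5 are allowed.

No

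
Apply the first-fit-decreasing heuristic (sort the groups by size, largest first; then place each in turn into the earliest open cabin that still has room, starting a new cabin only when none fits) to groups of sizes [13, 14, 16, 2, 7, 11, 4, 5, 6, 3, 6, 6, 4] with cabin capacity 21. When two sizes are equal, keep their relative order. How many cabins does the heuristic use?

Sorted descending: 16, 14, 13, 11, 7, 6, 6, 6, 5, 4, 4, 3, 2.
  16 → cabin 1 (new)  [load 16/21]
  14 → cabin 2 (new)  [load 14/21]
  13 → cabin 3 (new)  [load 13/21]
  11 → cabin 4 (new)  [load 11/21]
  7 → cabin 2  [load 21/21]
  6 → cabin 3  [load 19/21]
  6 → cabin 4  [load 17/21]
  6 → cabin 5 (new)  [load 6/21]
  5 → cabin 1  [load 21/21]
  4 → cabin 4  [load 21/21]
  4 → cabin 5  [load 10/21]
  3 → cabin 5  [load 13/21]
  2 → cabin 3  [load 21/21]
5 cabins opened.

5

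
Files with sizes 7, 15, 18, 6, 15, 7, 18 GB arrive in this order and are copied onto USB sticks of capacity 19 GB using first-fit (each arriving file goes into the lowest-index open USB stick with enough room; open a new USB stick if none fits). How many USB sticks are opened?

6

  7 → USB stick 1 (new)  [load 7/19]
  15 → USB stick 2 (new)  [load 15/19]
  18 → USB stick 3 (new)  [load 18/19]
  6 → USB stick 1  [load 13/19]
  15 → USB stick 4 (new)  [load 15/19]
  7 → USB stick 5 (new)  [load 7/19]
  18 → USB stick 6 (new)  [load 18/19]
6 USB sticks opened.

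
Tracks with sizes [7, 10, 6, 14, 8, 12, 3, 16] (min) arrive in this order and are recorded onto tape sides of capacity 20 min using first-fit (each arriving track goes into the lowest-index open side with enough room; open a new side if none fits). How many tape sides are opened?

4

  7 → side 1 (new)  [load 7/20]
  10 → side 1  [load 17/20]
  6 → side 2 (new)  [load 6/20]
  14 → side 2  [load 20/20]
  8 → side 3 (new)  [load 8/20]
  12 → side 3  [load 20/20]
  3 → side 1  [load 20/20]
  16 → side 4 (new)  [load 16/20]
4 tape sides opened.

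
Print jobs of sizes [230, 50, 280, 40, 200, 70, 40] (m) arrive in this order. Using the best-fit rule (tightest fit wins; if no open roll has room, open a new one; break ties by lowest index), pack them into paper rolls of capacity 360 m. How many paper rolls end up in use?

  230 → roll 1 (new)  [load 230/360]
  50 → roll 1  [load 280/360]
  280 → roll 2 (new)  [load 280/360]
  40 → roll 1  [load 320/360]
  200 → roll 3 (new)  [load 200/360]
  70 → roll 2  [load 350/360]
  40 → roll 1  [load 360/360]
3 paper rolls opened.

3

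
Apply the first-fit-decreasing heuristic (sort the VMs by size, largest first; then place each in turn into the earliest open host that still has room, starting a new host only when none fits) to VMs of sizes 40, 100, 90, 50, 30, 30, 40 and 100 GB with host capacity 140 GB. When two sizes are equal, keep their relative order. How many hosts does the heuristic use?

4

Sorted descending: 100, 100, 90, 50, 40, 40, 30, 30.
  100 → host 1 (new)  [load 100/140]
  100 → host 2 (new)  [load 100/140]
  90 → host 3 (new)  [load 90/140]
  50 → host 3  [load 140/140]
  40 → host 1  [load 140/140]
  40 → host 2  [load 140/140]
  30 → host 4 (new)  [load 30/140]
  30 → host 4  [load 60/140]
4 hosts opened.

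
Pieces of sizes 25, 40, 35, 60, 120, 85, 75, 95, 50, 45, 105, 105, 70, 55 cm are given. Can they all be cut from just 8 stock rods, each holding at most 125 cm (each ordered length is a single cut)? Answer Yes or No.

Total = 965 cm; ⌈965/125⌉ = 8.
The bound of 8 does not rule out 8, but exhaustive search shows no assignment into 8 stock rods of capacity 125 cm exists — the minimum is 9.

No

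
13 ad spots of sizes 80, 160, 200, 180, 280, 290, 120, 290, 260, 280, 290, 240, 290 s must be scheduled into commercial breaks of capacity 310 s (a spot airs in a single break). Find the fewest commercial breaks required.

11

Total = 290 + 290 + 290 + 290 + 280 + 280 + 260 + 240 + 200 + 180 + 160 + 120 + 80 = 2960 s.
Lower bound: ⌈2960/310⌉ = 10 commercial breaks.
Also, 11 ad spots each exceed 155 s, and no two of those can share a break, so at least 11 commercial breaks are needed.
A packing using 11 commercial breaks:
  break 1: 290 = 290
  break 2: 290 = 290
  break 3: 290 = 290
  break 4: 290 = 290
  break 5: 280 = 280
  break 6: 280 = 280
  break 7: 260 = 260
  break 8: 240 = 240
  break 9: 200 + 80 = 280
  break 10: 180 + 120 = 300
  break 11: 160 = 160
This matches the lower bound, so 11 is optimal.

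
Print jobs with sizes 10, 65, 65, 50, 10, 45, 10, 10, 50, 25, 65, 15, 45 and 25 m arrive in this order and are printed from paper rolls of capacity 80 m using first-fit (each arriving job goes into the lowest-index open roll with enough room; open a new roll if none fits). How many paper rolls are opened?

  10 → roll 1 (new)  [load 10/80]
  65 → roll 1  [load 75/80]
  65 → roll 2 (new)  [load 65/80]
  50 → roll 3 (new)  [load 50/80]
  10 → roll 2  [load 75/80]
  45 → roll 4 (new)  [load 45/80]
  10 → roll 3  [load 60/80]
  10 → roll 3  [load 70/80]
  50 → roll 5 (new)  [load 50/80]
  25 → roll 4  [load 70/80]
  65 → roll 6 (new)  [load 65/80]
  15 → roll 5  [load 65/80]
  45 → roll 7 (new)  [load 45/80]
  25 → roll 7  [load 70/80]
7 paper rolls opened.

7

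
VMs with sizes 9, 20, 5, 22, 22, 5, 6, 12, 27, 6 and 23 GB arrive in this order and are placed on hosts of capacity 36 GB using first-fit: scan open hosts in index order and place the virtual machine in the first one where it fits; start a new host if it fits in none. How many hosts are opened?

5

  9 → host 1 (new)  [load 9/36]
  20 → host 1  [load 29/36]
  5 → host 1  [load 34/36]
  22 → host 2 (new)  [load 22/36]
  22 → host 3 (new)  [load 22/36]
  5 → host 2  [load 27/36]
  6 → host 2  [load 33/36]
  12 → host 3  [load 34/36]
  27 → host 4 (new)  [load 27/36]
  6 → host 4  [load 33/36]
  23 → host 5 (new)  [load 23/36]
5 hosts opened.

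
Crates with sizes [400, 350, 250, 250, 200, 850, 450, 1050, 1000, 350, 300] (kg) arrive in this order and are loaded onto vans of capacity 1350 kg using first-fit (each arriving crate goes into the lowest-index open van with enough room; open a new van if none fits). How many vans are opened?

  400 → van 1 (new)  [load 400/1350]
  350 → van 1  [load 750/1350]
  250 → van 1  [load 1000/1350]
  250 → van 1  [load 1250/1350]
  200 → van 2 (new)  [load 200/1350]
  850 → van 2  [load 1050/1350]
  450 → van 3 (new)  [load 450/1350]
  1050 → van 4 (new)  [load 1050/1350]
  1000 → van 5 (new)  [load 1000/1350]
  350 → van 3  [load 800/1350]
  300 → van 2  [load 1350/1350]
5 vans opened.

5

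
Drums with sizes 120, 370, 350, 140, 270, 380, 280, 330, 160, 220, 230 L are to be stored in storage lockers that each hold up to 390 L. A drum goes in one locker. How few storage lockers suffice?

Total = 380 + 370 + 350 + 330 + 280 + 270 + 230 + 220 + 160 + 140 + 120 = 2850 L.
Lower bound: ⌈2850/390⌉ = 8 storage lockers.
A packing using 8 storage lockers:
  locker 1: 380 = 380
  locker 2: 370 = 370
  locker 3: 350 = 350
  locker 4: 330 = 330
  locker 5: 280 = 280
  locker 6: 270 + 120 = 390
  locker 7: 230 + 160 = 390
  locker 8: 220 + 140 = 360
This matches the lower bound, so 8 is optimal.

8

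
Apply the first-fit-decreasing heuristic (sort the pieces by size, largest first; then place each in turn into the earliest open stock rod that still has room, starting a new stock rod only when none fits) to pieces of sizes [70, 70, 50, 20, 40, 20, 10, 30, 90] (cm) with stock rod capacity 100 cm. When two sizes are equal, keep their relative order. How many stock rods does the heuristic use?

5

Sorted descending: 90, 70, 70, 50, 40, 30, 20, 20, 10.
  90 → stock rod 1 (new)  [load 90/100]
  70 → stock rod 2 (new)  [load 70/100]
  70 → stock rod 3 (new)  [load 70/100]
  50 → stock rod 4 (new)  [load 50/100]
  40 → stock rod 4  [load 90/100]
  30 → stock rod 2  [load 100/100]
  20 → stock rod 3  [load 90/100]
  20 → stock rod 5 (new)  [load 20/100]
  10 → stock rod 1  [load 100/100]
5 stock rods opened.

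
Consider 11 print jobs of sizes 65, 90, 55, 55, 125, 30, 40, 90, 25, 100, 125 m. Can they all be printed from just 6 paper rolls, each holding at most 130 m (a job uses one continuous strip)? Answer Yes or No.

No

Total = 800 m; ⌈800/130⌉ = 7.
At least 7 paper rolls are required, but only 6 are allowed.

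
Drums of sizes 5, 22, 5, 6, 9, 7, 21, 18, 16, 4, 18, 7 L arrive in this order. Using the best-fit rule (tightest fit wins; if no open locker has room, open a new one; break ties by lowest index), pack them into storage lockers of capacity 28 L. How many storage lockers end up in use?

  5 → locker 1 (new)  [load 5/28]
  22 → locker 1  [load 27/28]
  5 → locker 2 (new)  [load 5/28]
  6 → locker 2  [load 11/28]
  9 → locker 2  [load 20/28]
  7 → locker 2  [load 27/28]
  21 → locker 3 (new)  [load 21/28]
  18 → locker 4 (new)  [load 18/28]
  16 → locker 5 (new)  [load 16/28]
  4 → locker 3  [load 25/28]
  18 → locker 6 (new)  [load 18/28]
  7 → locker 4  [load 25/28]
6 storage lockers opened.

6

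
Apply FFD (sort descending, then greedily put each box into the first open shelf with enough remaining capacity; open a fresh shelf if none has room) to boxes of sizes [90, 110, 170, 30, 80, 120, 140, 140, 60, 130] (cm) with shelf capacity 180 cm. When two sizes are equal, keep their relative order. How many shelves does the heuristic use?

Sorted descending: 170, 140, 140, 130, 120, 110, 90, 80, 60, 30.
  170 → shelf 1 (new)  [load 170/180]
  140 → shelf 2 (new)  [load 140/180]
  140 → shelf 3 (new)  [load 140/180]
  130 → shelf 4 (new)  [load 130/180]
  120 → shelf 5 (new)  [load 120/180]
  110 → shelf 6 (new)  [load 110/180]
  90 → shelf 7 (new)  [load 90/180]
  80 → shelf 7  [load 170/180]
  60 → shelf 5  [load 180/180]
  30 → shelf 2  [load 170/180]
7 shelves opened.

7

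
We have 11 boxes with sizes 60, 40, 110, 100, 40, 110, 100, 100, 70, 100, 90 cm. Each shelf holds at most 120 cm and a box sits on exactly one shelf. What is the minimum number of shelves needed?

Total = 110 + 110 + 100 + 100 + 100 + 100 + 90 + 70 + 60 + 40 + 40 = 920 cm.
Lower bound: ⌈920/120⌉ = 8 shelves.
A packing using 9 shelves:
  shelf 1: 110 = 110
  shelf 2: 110 = 110
  shelf 3: 100 = 100
  shelf 4: 100 = 100
  shelf 5: 100 = 100
  shelf 6: 100 = 100
  shelf 7: 90 = 90
  shelf 8: 70 + 40 = 110
  shelf 9: 60 + 40 = 100
No arrangement into 8 shelves stays within capacity, so 9 is optimal.

9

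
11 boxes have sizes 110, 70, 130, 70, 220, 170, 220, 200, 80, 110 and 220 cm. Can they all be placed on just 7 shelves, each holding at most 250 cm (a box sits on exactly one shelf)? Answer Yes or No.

Yes

A valid assignment using 7 shelves:
  shelf 1: 220 = 220
  shelf 2: 220 = 220
  shelf 3: 220 = 220
  shelf 4: 200 = 200
  shelf 5: 170 + 80 = 250
  shelf 6: 130 + 110 = 240
  shelf 7: 110 + 70 + 70 = 250
Every load is within 250 cm, so 7 shelves suffice.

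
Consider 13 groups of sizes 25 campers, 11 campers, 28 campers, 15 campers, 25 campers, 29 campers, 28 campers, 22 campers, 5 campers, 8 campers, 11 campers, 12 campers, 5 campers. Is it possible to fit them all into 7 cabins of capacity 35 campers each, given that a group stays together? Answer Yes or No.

No

Total = 224 campers; ⌈224/35⌉ = 7.
The bound of 7 does not rule out 7, but exhaustive search shows no assignment into 7 cabins of capacity 35 campers exists — the minimum is 8.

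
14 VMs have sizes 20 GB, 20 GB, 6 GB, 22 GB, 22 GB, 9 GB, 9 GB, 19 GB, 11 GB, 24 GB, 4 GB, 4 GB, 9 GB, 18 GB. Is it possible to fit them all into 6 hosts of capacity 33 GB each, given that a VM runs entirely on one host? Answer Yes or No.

No

Total = 197 GB; ⌈197/33⌉ = 6.
7 VMs each exceed half the capacity and cannot share a host, forcing at least 7 hosts.
At least 7 hosts are required, but only 6 are allowed.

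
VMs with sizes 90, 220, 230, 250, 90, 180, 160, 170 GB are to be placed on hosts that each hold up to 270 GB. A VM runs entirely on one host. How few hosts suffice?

6

Total = 250 + 230 + 220 + 180 + 170 + 160 + 90 + 90 = 1390 GB.
Lower bound: ⌈1390/270⌉ = 6 hosts.
A packing using 6 hosts:
  host 1: 250 = 250
  host 2: 230 = 230
  host 3: 220 = 220
  host 4: 180 + 90 = 270
  host 5: 170 + 90 = 260
  host 6: 160 = 160
This matches the lower bound, so 6 is optimal.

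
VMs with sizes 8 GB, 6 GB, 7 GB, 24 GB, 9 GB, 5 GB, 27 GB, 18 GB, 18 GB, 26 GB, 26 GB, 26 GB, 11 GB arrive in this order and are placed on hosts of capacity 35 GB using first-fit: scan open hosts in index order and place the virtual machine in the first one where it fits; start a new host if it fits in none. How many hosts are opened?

8

  8 → host 1 (new)  [load 8/35]
  6 → host 1  [load 14/35]
  7 → host 1  [load 21/35]
  24 → host 2 (new)  [load 24/35]
  9 → host 1  [load 30/35]
  5 → host 1  [load 35/35]
  27 → host 3 (new)  [load 27/35]
  18 → host 4 (new)  [load 18/35]
  18 → host 5 (new)  [load 18/35]
  26 → host 6 (new)  [load 26/35]
  26 → host 7 (new)  [load 26/35]
  26 → host 8 (new)  [load 26/35]
  11 → host 2  [load 35/35]
8 hosts opened.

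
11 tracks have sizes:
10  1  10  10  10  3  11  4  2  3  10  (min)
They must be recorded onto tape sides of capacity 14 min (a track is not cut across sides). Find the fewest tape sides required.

Total = 11 + 10 + 10 + 10 + 10 + 10 + 4 + 3 + 3 + 2 + 1 = 74 min.
Lower bound: ⌈74/14⌉ = 6 tape sides.
A packing using 6 tape sides:
  side 1: 11 + 3 = 14
  side 2: 10 + 4 = 14
  side 3: 10 + 3 + 1 = 14
  side 4: 10 + 2 = 12
  side 5: 10 = 10
  side 6: 10 = 10
This matches the lower bound, so 6 is optimal.

6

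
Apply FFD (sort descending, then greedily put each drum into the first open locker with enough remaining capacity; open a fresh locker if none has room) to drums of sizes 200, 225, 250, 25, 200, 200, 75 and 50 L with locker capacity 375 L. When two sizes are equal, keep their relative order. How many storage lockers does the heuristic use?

Sorted descending: 250, 225, 200, 200, 200, 75, 50, 25.
  250 → locker 1 (new)  [load 250/375]
  225 → locker 2 (new)  [load 225/375]
  200 → locker 3 (new)  [load 200/375]
  200 → locker 4 (new)  [load 200/375]
  200 → locker 5 (new)  [load 200/375]
  75 → locker 1  [load 325/375]
  50 → locker 1  [load 375/375]
  25 → locker 2  [load 250/375]
5 storage lockers opened.

5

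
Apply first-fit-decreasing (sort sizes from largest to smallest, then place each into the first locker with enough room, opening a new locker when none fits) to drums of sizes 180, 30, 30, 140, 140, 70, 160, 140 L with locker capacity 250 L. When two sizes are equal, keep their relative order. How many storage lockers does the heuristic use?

5

Sorted descending: 180, 160, 140, 140, 140, 70, 30, 30.
  180 → locker 1 (new)  [load 180/250]
  160 → locker 2 (new)  [load 160/250]
  140 → locker 3 (new)  [load 140/250]
  140 → locker 4 (new)  [load 140/250]
  140 → locker 5 (new)  [load 140/250]
  70 → locker 1  [load 250/250]
  30 → locker 2  [load 190/250]
  30 → locker 2  [load 220/250]
5 storage lockers opened.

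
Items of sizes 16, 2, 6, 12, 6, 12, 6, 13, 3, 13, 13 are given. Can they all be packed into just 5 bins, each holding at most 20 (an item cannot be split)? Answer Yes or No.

Total = 102; ⌈102/20⌉ = 6.
At least 6 bins are required, but only 5 are allowed.

No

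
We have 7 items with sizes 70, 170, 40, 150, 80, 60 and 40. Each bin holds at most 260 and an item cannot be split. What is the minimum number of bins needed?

3

Total = 170 + 150 + 80 + 70 + 60 + 40 + 40 = 610.
Lower bound: ⌈610/260⌉ = 3 bins.
A packing using 3 bins:
  bin 1: 170 + 80 = 250
  bin 2: 150 + 70 + 40 = 260
  bin 3: 60 + 40 = 100
This matches the lower bound, so 3 is optimal.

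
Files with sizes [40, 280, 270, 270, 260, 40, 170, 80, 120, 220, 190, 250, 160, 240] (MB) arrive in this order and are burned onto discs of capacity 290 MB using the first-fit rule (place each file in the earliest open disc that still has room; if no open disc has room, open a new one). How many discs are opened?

11

  40 → disc 1 (new)  [load 40/290]
  280 → disc 2 (new)  [load 280/290]
  270 → disc 3 (new)  [load 270/290]
  270 → disc 4 (new)  [load 270/290]
  260 → disc 5 (new)  [load 260/290]
  40 → disc 1  [load 80/290]
  170 → disc 1  [load 250/290]
  80 → disc 6 (new)  [load 80/290]
  120 → disc 6  [load 200/290]
  220 → disc 7 (new)  [load 220/290]
  190 → disc 8 (new)  [load 190/290]
  250 → disc 9 (new)  [load 250/290]
  160 → disc 10 (new)  [load 160/290]
  240 → disc 11 (new)  [load 240/290]
11 discs opened.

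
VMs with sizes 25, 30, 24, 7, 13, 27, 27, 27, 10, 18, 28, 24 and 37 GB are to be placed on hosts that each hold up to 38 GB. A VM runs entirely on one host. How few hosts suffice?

Total = 37 + 30 + 28 + 27 + 27 + 27 + 25 + 24 + 24 + 18 + 13 + 10 + 7 = 297 GB.
Lower bound: ⌈297/38⌉ = 8 hosts.
Also, 9 VMs each exceed 19 GB, and no two of those can share a host, so at least 9 hosts are needed.
A packing using 10 hosts:
  host 1: 37 = 37
  host 2: 30 + 7 = 37
  host 3: 28 + 10 = 38
  host 4: 27 = 27
  host 5: 27 = 27
  host 6: 27 = 27
  host 7: 25 + 13 = 38
  host 8: 24 = 24
  host 9: 24 = 24
  host 10: 18 = 18
No arrangement into 9 hosts stays within capacity, so 10 is optimal.

10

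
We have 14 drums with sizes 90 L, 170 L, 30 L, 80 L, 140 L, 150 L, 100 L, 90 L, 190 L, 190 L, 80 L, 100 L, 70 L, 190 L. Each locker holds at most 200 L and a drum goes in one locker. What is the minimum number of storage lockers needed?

10

Total = 190 + 190 + 190 + 170 + 150 + 140 + 100 + 100 + 90 + 90 + 80 + 80 + 70 + 30 = 1670 L.
Lower bound: ⌈1670/200⌉ = 9 storage lockers.
A packing using 10 storage lockers:
  locker 1: 190 = 190
  locker 2: 190 = 190
  locker 3: 190 = 190
  locker 4: 170 + 30 = 200
  locker 5: 150 = 150
  locker 6: 140 = 140
  locker 7: 100 + 100 = 200
  locker 8: 90 + 90 = 180
  locker 9: 80 + 80 = 160
  locker 10: 70 = 70
No arrangement into 9 storage lockers stays within capacity, so 10 is optimal.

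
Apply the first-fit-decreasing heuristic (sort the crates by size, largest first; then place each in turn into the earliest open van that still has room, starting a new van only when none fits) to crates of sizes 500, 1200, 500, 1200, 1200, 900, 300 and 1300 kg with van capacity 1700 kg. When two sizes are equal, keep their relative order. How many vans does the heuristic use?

Sorted descending: 1300, 1200, 1200, 1200, 900, 500, 500, 300.
  1300 → van 1 (new)  [load 1300/1700]
  1200 → van 2 (new)  [load 1200/1700]
  1200 → van 3 (new)  [load 1200/1700]
  1200 → van 4 (new)  [load 1200/1700]
  900 → van 5 (new)  [load 900/1700]
  500 → van 2  [load 1700/1700]
  500 → van 3  [load 1700/1700]
  300 → van 1  [load 1600/1700]
5 vans opened.

5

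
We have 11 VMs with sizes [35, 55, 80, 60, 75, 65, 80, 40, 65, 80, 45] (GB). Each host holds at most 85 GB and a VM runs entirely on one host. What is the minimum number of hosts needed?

Total = 80 + 80 + 80 + 75 + 65 + 65 + 60 + 55 + 45 + 40 + 35 = 680 GB.
Lower bound: ⌈680/85⌉ = 8 hosts.
Also, 9 VMs each exceed 85/2 GB, and no two of those can share a host, so at least 9 hosts are needed.
A packing using 10 hosts:
  host 1: 80 = 80
  host 2: 80 = 80
  host 3: 80 = 80
  host 4: 75 = 75
  host 5: 65 = 65
  host 6: 65 = 65
  host 7: 60 = 60
  host 8: 55 = 55
  host 9: 45 + 40 = 85
  host 10: 35 = 35
No arrangement into 9 hosts stays within capacity, so 10 is optimal.

10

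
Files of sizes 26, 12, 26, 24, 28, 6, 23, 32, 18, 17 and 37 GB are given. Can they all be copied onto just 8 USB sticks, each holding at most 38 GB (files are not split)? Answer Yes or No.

A valid assignment using 8 USB sticks:
  USB stick 1: 37 = 37
  USB stick 2: 32 + 6 = 38
  USB stick 3: 28 = 28
  USB stick 4: 26 + 12 = 38
  USB stick 5: 26 = 26
  USB stick 6: 24 = 24
  USB stick 7: 23 = 23
  USB stick 8: 18 + 17 = 35
Every load is within 38 GB, so 8 USB sticks suffice.

Yes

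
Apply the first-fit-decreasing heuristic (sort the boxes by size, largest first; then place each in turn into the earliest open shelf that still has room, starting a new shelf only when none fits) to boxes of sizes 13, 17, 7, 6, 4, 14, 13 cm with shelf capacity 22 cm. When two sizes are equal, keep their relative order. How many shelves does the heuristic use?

Sorted descending: 17, 14, 13, 13, 7, 6, 4.
  17 → shelf 1 (new)  [load 17/22]
  14 → shelf 2 (new)  [load 14/22]
  13 → shelf 3 (new)  [load 13/22]
  13 → shelf 4 (new)  [load 13/22]
  7 → shelf 2  [load 21/22]
  6 → shelf 3  [load 19/22]
  4 → shelf 1  [load 21/22]
4 shelves opened.

4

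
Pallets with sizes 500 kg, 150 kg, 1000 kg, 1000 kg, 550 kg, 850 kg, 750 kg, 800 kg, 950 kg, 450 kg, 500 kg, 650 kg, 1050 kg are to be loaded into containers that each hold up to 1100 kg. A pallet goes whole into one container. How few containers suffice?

Total = 1050 + 1000 + 1000 + 950 + 850 + 800 + 750 + 650 + 550 + 500 + 500 + 450 + 150 = 9200 kg.
Lower bound: ⌈9200/1100⌉ = 9 containers.
A packing using 10 containers:
  container 1: 1050 = 1050
  container 2: 1000 = 1000
  container 3: 1000 = 1000
  container 4: 950 + 150 = 1100
  container 5: 850 = 850
  container 6: 800 = 800
  container 7: 750 = 750
  container 8: 650 + 450 = 1100
  container 9: 550 + 500 = 1050
  container 10: 500 = 500
No arrangement into 9 containers stays within capacity, so 10 is optimal.

10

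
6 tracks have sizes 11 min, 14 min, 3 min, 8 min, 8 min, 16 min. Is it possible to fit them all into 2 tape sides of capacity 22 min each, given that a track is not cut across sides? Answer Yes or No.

No

Total = 60 min; ⌈60/22⌉ = 3.
At least 3 tape sides are required, but only 2 are allowed.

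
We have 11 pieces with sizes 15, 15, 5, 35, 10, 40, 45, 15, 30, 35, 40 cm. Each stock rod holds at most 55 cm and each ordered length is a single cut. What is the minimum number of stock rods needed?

Total = 45 + 40 + 40 + 35 + 35 + 30 + 15 + 15 + 15 + 10 + 5 = 285 cm.
Lower bound: ⌈285/55⌉ = 6 stock rods.
A packing using 6 stock rods:
  stock rod 1: 45 + 10 = 55
  stock rod 2: 40 + 15 = 55
  stock rod 3: 40 + 15 = 55
  stock rod 4: 35 + 15 + 5 = 55
  stock rod 5: 35 = 35
  stock rod 6: 30 = 30
This matches the lower bound, so 6 is optimal.

6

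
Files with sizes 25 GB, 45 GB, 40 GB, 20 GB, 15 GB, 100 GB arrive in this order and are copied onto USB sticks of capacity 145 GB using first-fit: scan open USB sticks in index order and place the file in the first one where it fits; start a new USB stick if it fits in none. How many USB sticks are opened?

2

  25 → USB stick 1 (new)  [load 25/145]
  45 → USB stick 1  [load 70/145]
  40 → USB stick 1  [load 110/145]
  20 → USB stick 1  [load 130/145]
  15 → USB stick 1  [load 145/145]
  100 → USB stick 2 (new)  [load 100/145]
2 USB sticks opened.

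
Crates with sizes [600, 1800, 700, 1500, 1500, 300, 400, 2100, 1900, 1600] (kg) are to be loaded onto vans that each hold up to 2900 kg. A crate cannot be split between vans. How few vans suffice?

Total = 2100 + 1900 + 1800 + 1600 + 1500 + 1500 + 700 + 600 + 400 + 300 = 12400 kg.
Lower bound: ⌈12400/2900⌉ = 5 vans.
Also, 6 crates each exceed 1450 kg, and no two of those can share a van, so at least 6 vans are needed.
A packing using 6 vans:
  van 1: 2100 + 700 = 2800
  van 2: 1900 + 600 + 400 = 2900
  van 3: 1800 + 300 = 2100
  van 4: 1600 = 1600
  van 5: 1500 = 1500
  van 6: 1500 = 1500
This matches the lower bound, so 6 is optimal.

6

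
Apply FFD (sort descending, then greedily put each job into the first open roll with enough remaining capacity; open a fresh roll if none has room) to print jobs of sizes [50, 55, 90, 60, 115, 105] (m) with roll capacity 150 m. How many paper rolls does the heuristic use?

4

Sorted descending: 115, 105, 90, 60, 55, 50.
  115 → roll 1 (new)  [load 115/150]
  105 → roll 2 (new)  [load 105/150]
  90 → roll 3 (new)  [load 90/150]
  60 → roll 3  [load 150/150]
  55 → roll 4 (new)  [load 55/150]
  50 → roll 4  [load 105/150]
4 paper rolls opened.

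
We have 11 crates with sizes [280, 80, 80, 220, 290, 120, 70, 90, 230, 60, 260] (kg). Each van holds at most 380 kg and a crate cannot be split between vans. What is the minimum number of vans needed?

Total = 290 + 280 + 260 + 230 + 220 + 120 + 90 + 80 + 80 + 70 + 60 = 1780 kg.
Lower bound: ⌈1780/380⌉ = 5 vans.
A packing using 5 vans:
  van 1: 290 + 90 = 380
  van 2: 280 + 80 = 360
  van 3: 260 + 120 = 380
  van 4: 230 + 80 + 70 = 380
  van 5: 220 + 60 = 280
This matches the lower bound, so 5 is optimal.

5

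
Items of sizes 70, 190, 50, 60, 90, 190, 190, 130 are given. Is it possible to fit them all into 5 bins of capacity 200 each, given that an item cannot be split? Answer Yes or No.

A valid assignment using 5 bins:
  bin 1: 190 = 190
  bin 2: 190 = 190
  bin 3: 190 = 190
  bin 4: 130 + 70 = 200
  bin 5: 90 + 60 + 50 = 200
Every load is within 200, so 5 bins suffice.

Yes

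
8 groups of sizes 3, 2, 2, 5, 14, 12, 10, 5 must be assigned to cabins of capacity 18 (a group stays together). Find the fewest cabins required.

3

Total = 14 + 12 + 10 + 5 + 5 + 3 + 2 + 2 = 53.
Lower bound: ⌈53/18⌉ = 3 cabins.
A packing using 3 cabins:
  cabin 1: 14 + 2 + 2 = 18
  cabin 2: 12 + 5 = 17
  cabin 3: 10 + 5 + 3 = 18
This matches the lower bound, so 3 is optimal.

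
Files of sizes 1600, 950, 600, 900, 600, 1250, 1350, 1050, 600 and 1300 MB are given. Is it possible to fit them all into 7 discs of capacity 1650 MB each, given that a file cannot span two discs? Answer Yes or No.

A valid assignment using 7 discs:
  disc 1: 1600 = 1600
  disc 2: 1350 = 1350
  disc 3: 1300 = 1300
  disc 4: 1250 = 1250
  disc 5: 1050 + 600 = 1650
  disc 6: 950 + 600 = 1550
  disc 7: 900 + 600 = 1500
Every load is within 1650 MB, so 7 discs suffice.

Yes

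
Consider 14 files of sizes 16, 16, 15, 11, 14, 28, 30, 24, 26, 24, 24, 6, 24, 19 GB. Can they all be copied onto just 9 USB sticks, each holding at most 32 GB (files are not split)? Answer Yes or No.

Total = 277 GB; ⌈277/32⌉ = 9.
The bound of 9 does not rule out 9, but exhaustive search shows no assignment into 9 USB sticks of capacity 32 GB exists — the minimum is 10.

No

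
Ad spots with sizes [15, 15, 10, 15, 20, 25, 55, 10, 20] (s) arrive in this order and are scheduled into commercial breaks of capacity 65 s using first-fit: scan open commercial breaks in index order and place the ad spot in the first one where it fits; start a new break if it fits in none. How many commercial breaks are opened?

3

  15 → break 1 (new)  [load 15/65]
  15 → break 1  [load 30/65]
  10 → break 1  [load 40/65]
  15 → break 1  [load 55/65]
  20 → break 2 (new)  [load 20/65]
  25 → break 2  [load 45/65]
  55 → break 3 (new)  [load 55/65]
  10 → break 1  [load 65/65]
  20 → break 2  [load 65/65]
3 commercial breaks opened.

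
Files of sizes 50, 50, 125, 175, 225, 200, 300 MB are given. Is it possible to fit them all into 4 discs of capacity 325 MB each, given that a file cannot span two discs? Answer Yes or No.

A valid assignment using 4 discs:
  disc 1: 300 = 300
  disc 2: 225 + 50 + 50 = 325
  disc 3: 200 + 125 = 325
  disc 4: 175 = 175
Every load is within 325 MB, so 4 discs suffice.

Yes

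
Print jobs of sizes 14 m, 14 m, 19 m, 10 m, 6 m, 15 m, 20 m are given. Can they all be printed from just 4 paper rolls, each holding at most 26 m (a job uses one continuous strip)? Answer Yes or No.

Total = 98 m; ⌈98/26⌉ = 4.
5 print jobs each exceed half the capacity and cannot share a roll, forcing at least 5 paper rolls.
At least 5 paper rolls are required, but only 4 are allowed.

No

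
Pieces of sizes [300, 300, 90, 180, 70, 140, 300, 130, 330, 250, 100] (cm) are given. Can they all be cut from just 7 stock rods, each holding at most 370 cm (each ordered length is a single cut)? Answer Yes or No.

A valid assignment using 7 stock rods:
  stock rod 1: 330 = 330
  stock rod 2: 300 + 70 = 370
  stock rod 3: 300 = 300
  stock rod 4: 300 = 300
  stock rod 5: 250 + 100 = 350
  stock rod 6: 180 + 140 = 320
  stock rod 7: 130 + 90 = 220
Every load is within 370 cm, so 7 stock rods suffice.

Yes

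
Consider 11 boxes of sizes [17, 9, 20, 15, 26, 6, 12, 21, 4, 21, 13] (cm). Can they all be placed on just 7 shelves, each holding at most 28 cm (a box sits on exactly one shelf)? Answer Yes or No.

A valid assignment using 7 shelves:
  shelf 1: 26 = 26
  shelf 2: 21 + 6 = 27
  shelf 3: 21 + 4 = 25
  shelf 4: 20 = 20
  shelf 5: 17 + 9 = 26
  shelf 6: 15 + 13 = 28
  shelf 7: 12 = 12
Every load is within 28 cm, so 7 shelves suffice.

Yes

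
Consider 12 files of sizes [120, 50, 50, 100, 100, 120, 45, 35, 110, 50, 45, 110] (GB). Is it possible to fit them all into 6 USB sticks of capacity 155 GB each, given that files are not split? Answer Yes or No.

Total = 935 GB; ⌈935/155⌉ = 7.
At least 7 USB sticks are required, but only 6 are allowed.

No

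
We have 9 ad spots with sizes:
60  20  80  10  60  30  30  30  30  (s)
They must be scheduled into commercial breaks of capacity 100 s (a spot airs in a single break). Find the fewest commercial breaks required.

4

Total = 80 + 60 + 60 + 30 + 30 + 30 + 30 + 20 + 10 = 350 s.
Lower bound: ⌈350/100⌉ = 4 commercial breaks.
A packing using 4 commercial breaks:
  break 1: 80 + 20 = 100
  break 2: 60 + 30 + 10 = 100
  break 3: 60 + 30 = 90
  break 4: 30 + 30 = 60
This matches the lower bound, so 4 is optimal.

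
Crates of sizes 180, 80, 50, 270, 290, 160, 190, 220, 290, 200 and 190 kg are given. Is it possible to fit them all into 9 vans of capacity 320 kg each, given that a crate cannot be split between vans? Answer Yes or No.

Yes

A valid assignment using 9 vans:
  van 1: 290 = 290
  van 2: 290 = 290
  van 3: 270 + 50 = 320
  van 4: 220 + 80 = 300
  van 5: 200 = 200
  van 6: 190 = 190
  van 7: 190 = 190
  van 8: 180 = 180
  van 9: 160 = 160
Every load is within 320 kg, so 9 vans suffice.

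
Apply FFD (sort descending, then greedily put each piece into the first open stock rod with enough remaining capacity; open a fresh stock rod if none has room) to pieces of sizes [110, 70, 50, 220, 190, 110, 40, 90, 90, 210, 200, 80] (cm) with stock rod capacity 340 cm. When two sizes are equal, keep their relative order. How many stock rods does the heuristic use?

5

Sorted descending: 220, 210, 200, 190, 110, 110, 90, 90, 80, 70, 50, 40.
  220 → stock rod 1 (new)  [load 220/340]
  210 → stock rod 2 (new)  [load 210/340]
  200 → stock rod 3 (new)  [load 200/340]
  190 → stock rod 4 (new)  [load 190/340]
  110 → stock rod 1  [load 330/340]
  110 → stock rod 2  [load 320/340]
  90 → stock rod 3  [load 290/340]
  90 → stock rod 4  [load 280/340]
  80 → stock rod 5 (new)  [load 80/340]
  70 → stock rod 5  [load 150/340]
  50 → stock rod 3  [load 340/340]
  40 → stock rod 4  [load 320/340]
5 stock rods opened.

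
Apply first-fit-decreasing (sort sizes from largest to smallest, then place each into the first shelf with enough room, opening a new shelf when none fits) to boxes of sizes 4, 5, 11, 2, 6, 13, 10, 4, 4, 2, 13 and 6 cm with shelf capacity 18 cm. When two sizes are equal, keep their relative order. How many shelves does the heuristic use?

Sorted descending: 13, 13, 11, 10, 6, 6, 5, 4, 4, 4, 2, 2.
  13 → shelf 1 (new)  [load 13/18]
  13 → shelf 2 (new)  [load 13/18]
  11 → shelf 3 (new)  [load 11/18]
  10 → shelf 4 (new)  [load 10/18]
  6 → shelf 3  [load 17/18]
  6 → shelf 4  [load 16/18]
  5 → shelf 1  [load 18/18]
  4 → shelf 2  [load 17/18]
  4 → shelf 5 (new)  [load 4/18]
  4 → shelf 5  [load 8/18]
  2 → shelf 4  [load 18/18]
  2 → shelf 5  [load 10/18]
5 shelves opened.

5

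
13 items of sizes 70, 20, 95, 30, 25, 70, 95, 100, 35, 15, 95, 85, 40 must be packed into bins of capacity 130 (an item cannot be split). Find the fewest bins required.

7

Total = 100 + 95 + 95 + 95 + 85 + 70 + 70 + 40 + 35 + 30 + 25 + 20 + 15 = 775.
Lower bound: ⌈775/130⌉ = 6 bins.
Also, 7 items each exceed 65, and no two of those can share a bin, so at least 7 bins are needed.
A packing using 7 bins:
  bin 1: 100 + 30 = 130
  bin 2: 95 + 35 = 130
  bin 3: 95 + 25 = 120
  bin 4: 95 + 20 + 15 = 130
  bin 5: 85 + 40 = 125
  bin 6: 70 = 70
  bin 7: 70 = 70
This matches the lower bound, so 7 is optimal.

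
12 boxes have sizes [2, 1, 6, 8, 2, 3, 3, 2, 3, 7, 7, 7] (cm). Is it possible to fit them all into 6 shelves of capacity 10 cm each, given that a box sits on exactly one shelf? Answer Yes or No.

A valid assignment using 6 shelves:
  shelf 1: 8 + 2 = 10
  shelf 2: 7 + 3 = 10
  shelf 3: 7 + 3 = 10
  shelf 4: 7 + 3 = 10
  shelf 5: 6 + 2 + 2 = 10
  shelf 6: 1 = 1
Every load is within 10 cm, so 6 shelves suffice.

Yes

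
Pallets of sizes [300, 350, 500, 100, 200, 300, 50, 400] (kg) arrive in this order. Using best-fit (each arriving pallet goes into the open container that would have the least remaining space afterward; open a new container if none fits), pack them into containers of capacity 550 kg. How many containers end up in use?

5

  300 → container 1 (new)  [load 300/550]
  350 → container 2 (new)  [load 350/550]
  500 → container 3 (new)  [load 500/550]
  100 → container 2  [load 450/550]
  200 → container 1  [load 500/550]
  300 → container 4 (new)  [load 300/550]
  50 → container 1  [load 550/550]
  400 → container 5 (new)  [load 400/550]
5 containers opened.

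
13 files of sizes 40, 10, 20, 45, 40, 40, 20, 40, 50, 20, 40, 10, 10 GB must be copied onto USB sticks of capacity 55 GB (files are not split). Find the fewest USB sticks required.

Total = 50 + 45 + 40 + 40 + 40 + 40 + 40 + 20 + 20 + 20 + 10 + 10 + 10 = 385 GB.
Lower bound: ⌈385/55⌉ = 7 USB sticks.
A packing using 9 USB sticks:
  USB stick 1: 50 = 50
  USB stick 2: 45 + 10 = 55
  USB stick 3: 40 + 10 = 50
  USB stick 4: 40 + 10 = 50
  USB stick 5: 40 = 40
  USB stick 6: 40 = 40
  USB stick 7: 40 = 40
  USB stick 8: 20 + 20 = 40
  USB stick 9: 20 = 20
No arrangement into 8 USB sticks stays within capacity, so 9 is optimal.

9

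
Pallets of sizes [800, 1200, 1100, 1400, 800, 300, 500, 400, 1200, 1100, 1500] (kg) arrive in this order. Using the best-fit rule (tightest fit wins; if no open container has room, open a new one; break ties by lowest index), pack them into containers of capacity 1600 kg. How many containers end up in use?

7

  800 → container 1 (new)  [load 800/1600]
  1200 → container 2 (new)  [load 1200/1600]
  1100 → container 3 (new)  [load 1100/1600]
  1400 → container 4 (new)  [load 1400/1600]
  800 → container 1  [load 1600/1600]
  300 → container 2  [load 1500/1600]
  500 → container 3  [load 1600/1600]
  400 → container 5 (new)  [load 400/1600]
  1200 → container 5  [load 1600/1600]
  1100 → container 6 (new)  [load 1100/1600]
  1500 → container 7 (new)  [load 1500/1600]
7 containers opened.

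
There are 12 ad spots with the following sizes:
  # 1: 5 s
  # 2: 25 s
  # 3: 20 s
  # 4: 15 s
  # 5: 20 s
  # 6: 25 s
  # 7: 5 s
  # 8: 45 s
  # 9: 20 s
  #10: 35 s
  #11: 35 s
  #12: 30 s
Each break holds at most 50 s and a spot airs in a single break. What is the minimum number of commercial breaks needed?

Total = 45 + 35 + 35 + 30 + 25 + 25 + 20 + 20 + 20 + 15 + 5 + 5 = 280 s.
Lower bound: ⌈280/50⌉ = 6 commercial breaks.
A packing using 6 commercial breaks:
  break 1: 45 + 5 = 50
  break 2: 35 + 15 = 50
  break 3: 35 + 5 = 40
  break 4: 30 + 20 = 50
  break 5: 25 + 25 = 50
  break 6: 20 + 20 = 40
This matches the lower bound, so 6 is optimal.

6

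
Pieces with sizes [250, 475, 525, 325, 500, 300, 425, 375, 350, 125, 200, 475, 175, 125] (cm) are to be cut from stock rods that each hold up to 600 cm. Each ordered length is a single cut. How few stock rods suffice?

Total = 525 + 500 + 475 + 475 + 425 + 375 + 350 + 325 + 300 + 250 + 200 + 175 + 125 + 125 = 4625 cm.
Lower bound: ⌈4625/600⌉ = 8 stock rods.
A packing using 9 stock rods:
  stock rod 1: 525 = 525
  stock rod 2: 500 = 500
  stock rod 3: 475 + 125 = 600
  stock rod 4: 475 + 125 = 600
  stock rod 5: 425 + 175 = 600
  stock rod 6: 375 + 200 = 575
  stock rod 7: 350 + 250 = 600
  stock rod 8: 325 = 325
  stock rod 9: 300 = 300
No arrangement into 8 stock rods stays within capacity, so 9 is optimal.

9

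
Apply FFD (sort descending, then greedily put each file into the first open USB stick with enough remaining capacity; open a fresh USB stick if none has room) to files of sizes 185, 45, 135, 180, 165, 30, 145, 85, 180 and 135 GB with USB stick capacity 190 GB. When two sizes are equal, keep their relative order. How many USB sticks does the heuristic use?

Sorted descending: 185, 180, 180, 165, 145, 135, 135, 85, 45, 30.
  185 → USB stick 1 (new)  [load 185/190]
  180 → USB stick 2 (new)  [load 180/190]
  180 → USB stick 3 (new)  [load 180/190]
  165 → USB stick 4 (new)  [load 165/190]
  145 → USB stick 5 (new)  [load 145/190]
  135 → USB stick 6 (new)  [load 135/190]
  135 → USB stick 7 (new)  [load 135/190]
  85 → USB stick 8 (new)  [load 85/190]
  45 → USB stick 5  [load 190/190]
  30 → USB stick 6  [load 165/190]
8 USB sticks opened.

8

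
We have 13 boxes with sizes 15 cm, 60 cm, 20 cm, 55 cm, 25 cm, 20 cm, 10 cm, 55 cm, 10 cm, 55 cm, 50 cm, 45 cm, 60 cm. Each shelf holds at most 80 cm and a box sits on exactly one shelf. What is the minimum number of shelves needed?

Total = 60 + 60 + 55 + 55 + 55 + 50 + 45 + 25 + 20 + 20 + 15 + 10 + 10 = 480 cm.
Lower bound: ⌈480/80⌉ = 6 shelves.
Also, 7 boxes each exceed 40 cm, and no two of those can share a shelf, so at least 7 shelves are needed.
A packing using 7 shelves:
  shelf 1: 60 + 20 = 80
  shelf 2: 60 + 20 = 80
  shelf 3: 55 + 25 = 80
  shelf 4: 55 + 15 + 10 = 80
  shelf 5: 55 + 10 = 65
  shelf 6: 50 = 50
  shelf 7: 45 = 45
This matches the lower bound, so 7 is optimal.

7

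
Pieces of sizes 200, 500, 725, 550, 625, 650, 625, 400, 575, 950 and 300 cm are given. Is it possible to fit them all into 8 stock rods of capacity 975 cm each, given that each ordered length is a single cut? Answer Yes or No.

Yes

A valid assignment using 8 stock rods:
  stock rod 1: 950 = 950
  stock rod 2: 725 + 200 = 925
  stock rod 3: 650 + 300 = 950
  stock rod 4: 625 = 625
  stock rod 5: 625 = 625
  stock rod 6: 575 + 400 = 975
  stock rod 7: 550 = 550
  stock rod 8: 500 = 500
Every load is within 975 cm, so 8 stock rods suffice.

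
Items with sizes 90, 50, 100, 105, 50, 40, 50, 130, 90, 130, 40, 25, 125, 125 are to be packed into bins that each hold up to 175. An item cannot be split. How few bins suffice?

Total = 130 + 130 + 125 + 125 + 105 + 100 + 90 + 90 + 50 + 50 + 50 + 40 + 40 + 25 = 1150.
Lower bound: ⌈1150/175⌉ = 7 bins.
Also, 8 items each exceed 175/2, and no two of those can share a bin, so at least 8 bins are needed.
A packing using 8 bins:
  bin 1: 130 + 40 = 170
  bin 2: 130 + 40 = 170
  bin 3: 125 + 50 = 175
  bin 4: 125 + 50 = 175
  bin 5: 105 + 50 = 155
  bin 6: 100 + 25 = 125
  bin 7: 90 = 90
  bin 8: 90 = 90
This matches the lower bound, so 8 is optimal.

8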